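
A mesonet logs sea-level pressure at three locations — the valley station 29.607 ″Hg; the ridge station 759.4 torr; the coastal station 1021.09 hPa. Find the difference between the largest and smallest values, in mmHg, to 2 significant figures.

the valley station: 29.607 inHg = 752.02 mmHg.
the coastal station: 1021.09 hPa = 765.88 mmHg.
Spread: 765.88 − 752.02 = 14 mmHg.

14 mmHg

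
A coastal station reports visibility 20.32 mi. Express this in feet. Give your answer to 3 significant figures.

1 SM = 5280 ft, so 20.32 × 5280 = 107000 ft.

107000 ft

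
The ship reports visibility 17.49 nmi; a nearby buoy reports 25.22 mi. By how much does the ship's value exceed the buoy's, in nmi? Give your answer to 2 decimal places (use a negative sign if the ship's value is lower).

-4.43 nmi

the buoy: 25.22 SM = 21.9156 nmi.
Difference: 17.4900 − 21.9156 = -4.43 nmi.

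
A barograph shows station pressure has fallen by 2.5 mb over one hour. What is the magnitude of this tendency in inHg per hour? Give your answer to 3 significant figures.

2.5 mb / 1 h × 0.02953 inHg/mb = 0.0738 inHg/h.

0.0738 inHg per hour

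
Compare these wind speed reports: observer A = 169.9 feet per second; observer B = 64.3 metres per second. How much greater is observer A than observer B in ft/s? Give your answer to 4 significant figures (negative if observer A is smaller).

-41.06 ft/s

observer B: 64.3 m/s = 210.9580 ft/s.
Difference: 169.9000 − 210.9580 = -41.06 ft/s.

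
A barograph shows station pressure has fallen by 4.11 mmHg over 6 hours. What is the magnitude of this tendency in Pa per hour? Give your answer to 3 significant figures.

91.3 Pa per hour

4.11 mmHg / 6 h × 133.322 Pa/mmHg = 91.3 Pa/h.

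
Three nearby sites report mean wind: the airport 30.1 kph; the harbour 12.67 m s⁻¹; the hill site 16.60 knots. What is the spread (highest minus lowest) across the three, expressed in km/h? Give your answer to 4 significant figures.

15.51 km/h

the harbour: 12.67 m/s = 45.6120 km/h.
the hill site: 16.60 kt = 30.7432 km/h.
Spread: 45.6120 − 30.1000 = 15.51 km/h.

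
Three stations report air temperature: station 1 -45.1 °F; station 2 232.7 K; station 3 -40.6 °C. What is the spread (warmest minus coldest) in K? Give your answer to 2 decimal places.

2.38 K

station 1: -45.1 °F = -42.833 °C.
station 2: 232.7 K = -40.450 °C.
Spread: (-40.450) − (-42.833) = 2.383 °C.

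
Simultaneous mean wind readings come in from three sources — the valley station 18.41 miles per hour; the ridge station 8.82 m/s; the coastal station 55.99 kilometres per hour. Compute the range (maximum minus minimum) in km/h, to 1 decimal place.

the valley station: 18.41 mph = 29.628 km/h.
the ridge station: 8.82 m/s = 31.752 km/h.
Spread: 55.990 − 29.628 = 26.4 km/h.

26.4 km/h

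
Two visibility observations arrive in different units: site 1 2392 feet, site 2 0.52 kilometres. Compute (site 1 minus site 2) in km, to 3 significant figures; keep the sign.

0.209 km

site 1: 2392 ft = 0.72908 km.
Difference: 0.72908 − 0.52000 = 0.209 km.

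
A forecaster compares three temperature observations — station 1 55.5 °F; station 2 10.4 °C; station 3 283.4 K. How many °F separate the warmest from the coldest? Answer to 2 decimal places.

station 1: 55.5 °F = 13.056 °C.
station 3: 283.4 K = 10.250 °C.
Spread: 13.056 − 10.250 = 2.806 °C = 5.05 °F.

5.05 °F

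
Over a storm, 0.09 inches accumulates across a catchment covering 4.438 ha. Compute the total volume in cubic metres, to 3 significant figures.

Depth: 0.09 in × 25.4 = 2.286 mm.
Area: 4.438 ha = 44380 m².
1 mm over 1 m² is 1 L, so volume = 2.286 × 44380 = 101452.68 L = 101 m³.

101 cubic metres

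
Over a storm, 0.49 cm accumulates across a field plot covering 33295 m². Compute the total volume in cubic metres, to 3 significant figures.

163 cubic metres

Depth: 0.49 cm × 10 = 4.9 mm.
1 mm over 1 m² is 1 L, so volume = 4.9 × 33295 = 163145.5 L = 163 m³.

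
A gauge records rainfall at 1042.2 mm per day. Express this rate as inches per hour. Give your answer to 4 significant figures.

1042.2 mm/day × 0.0393701 in/mm × 0.0416667 day/hour = 1.710 in/hour.

1.710 in/hour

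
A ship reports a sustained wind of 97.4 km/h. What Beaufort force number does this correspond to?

97.4 km/h = 27.1 m/s, which is Beaufort 10 (storm, 24.5–28.4 m/s).

Beaufort force 10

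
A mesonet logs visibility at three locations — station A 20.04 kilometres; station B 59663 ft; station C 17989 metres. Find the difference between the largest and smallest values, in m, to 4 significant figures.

station A: 20.04 km = 20040.00 m.
station B: 59663 ft = 18185.28 m.
Spread: 20040.00 − 17989.00 = 2051 m.

2051 m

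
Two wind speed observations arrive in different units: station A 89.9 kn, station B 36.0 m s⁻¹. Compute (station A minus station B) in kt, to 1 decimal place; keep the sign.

station B: 36.0 m/s = 69.978 kt.
Difference: 89.900 − 69.978 = 19.9 kt.

19.9 kt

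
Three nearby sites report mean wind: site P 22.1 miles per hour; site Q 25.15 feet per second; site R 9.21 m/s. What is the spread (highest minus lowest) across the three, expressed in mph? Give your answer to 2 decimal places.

site Q: 25.15 ft/s = 17.1477 mph.
site R: 9.21 m/s = 20.6022 mph.
Spread: 22.1000 − 17.1477 = 4.95 mph.

4.95 mph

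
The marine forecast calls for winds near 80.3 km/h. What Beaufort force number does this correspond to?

Beaufort force 9

80.3 km/h = 22.3 m/s, which is Beaufort 9 (strong gale, 20.8–24.4 m/s).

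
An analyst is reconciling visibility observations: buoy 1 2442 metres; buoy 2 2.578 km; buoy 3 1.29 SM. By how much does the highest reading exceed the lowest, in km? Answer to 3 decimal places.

buoy 1: 2442 m = 2.44200 km.
buoy 3: 1.29 SM = 2.07605 km.
Spread: 2.57800 − 2.07605 = 0.502 km.

0.502 km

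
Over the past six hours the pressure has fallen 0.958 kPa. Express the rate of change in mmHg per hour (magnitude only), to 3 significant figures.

1.20 mmHg per hour

0.958 kPa / 6 h × 7.50062 mmHg/kPa = 1.20 mmHg/h.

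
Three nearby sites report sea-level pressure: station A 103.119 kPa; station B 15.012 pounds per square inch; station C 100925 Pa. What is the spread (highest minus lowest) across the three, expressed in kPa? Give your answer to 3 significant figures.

station B: 15.012 psi = 103.5041 kPa.
station C: 100925 Pa = 100.9250 kPa.
Spread: 103.5041 − 100.9250 = 2.58 kPa.

2.58 kPa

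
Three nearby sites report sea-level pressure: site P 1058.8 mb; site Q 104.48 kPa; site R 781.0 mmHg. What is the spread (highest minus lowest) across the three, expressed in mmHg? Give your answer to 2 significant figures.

13 mmHg

site P: 1058.8 mb = 794.17 mmHg.
site Q: 104.48 kPa = 783.66 mmHg.
Spread: 794.17 − 781.00 = 13 mmHg.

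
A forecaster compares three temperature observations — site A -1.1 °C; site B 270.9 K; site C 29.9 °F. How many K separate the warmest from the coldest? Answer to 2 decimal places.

1.15 K

site B: 270.9 K = -2.250 °C.
site C: 29.9 °F = -1.167 °C.
Spread: (-1.100) − (-2.250) = 1.150 °C.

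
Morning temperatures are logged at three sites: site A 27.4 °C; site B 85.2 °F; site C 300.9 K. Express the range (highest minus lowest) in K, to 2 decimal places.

2.16 K

site B: 85.2 °F = 29.556 °C.
site C: 300.9 K = 27.750 °C.
Spread: 29.556 − 27.400 = 2.156 °C.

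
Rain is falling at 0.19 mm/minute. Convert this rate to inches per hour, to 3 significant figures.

0.449 in/hour

0.19 mm/minute × 0.0393701 in/mm × 60 minute/hour = 0.449 in/hour.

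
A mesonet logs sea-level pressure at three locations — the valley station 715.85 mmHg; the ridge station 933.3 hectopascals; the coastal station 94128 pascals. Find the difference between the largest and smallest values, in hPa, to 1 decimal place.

the valley station: 715.85 mmHg = 954.388 hPa.
the coastal station: 94128 Pa = 941.280 hPa.
Spread: 954.388 − 933.300 = 21.1 hPa.

21.1 hPa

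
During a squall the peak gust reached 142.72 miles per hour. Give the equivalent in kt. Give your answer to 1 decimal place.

124.0 kt

1 mph = 0.868976 kt, so 142.72 × 0.868976 = 124.0 kt.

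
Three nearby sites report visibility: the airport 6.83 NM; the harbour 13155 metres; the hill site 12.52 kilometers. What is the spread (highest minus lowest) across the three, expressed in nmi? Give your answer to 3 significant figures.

the harbour: 13155 m = 7.10313 nmi.
the hill site: 12.52 km = 6.76026 nmi.
Spread: 7.10313 − 6.76026 = 0.343 nmi.

0.343 nmi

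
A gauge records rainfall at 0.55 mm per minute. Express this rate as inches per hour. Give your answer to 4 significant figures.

1.299 in/hour

0.55 mm/minute × 0.0393701 in/mm × 60 minute/hour = 1.299 in/hour.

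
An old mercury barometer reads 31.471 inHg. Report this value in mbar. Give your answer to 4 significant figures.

1066 mb

1 inHg = 33.8639 mb, so 31.471 × 33.8639 = 1066 mb.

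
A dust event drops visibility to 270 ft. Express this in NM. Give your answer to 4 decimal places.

0.0444 nmi

1 ft = 0.000164579 nmi, so 270 × 0.000164579 = 0.0444 nmi.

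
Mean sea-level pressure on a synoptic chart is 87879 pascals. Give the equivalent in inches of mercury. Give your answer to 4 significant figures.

1 Pa = 0.0002953 inHg, so 87879 × 0.0002953 = 25.95 inHg.

25.95 inHg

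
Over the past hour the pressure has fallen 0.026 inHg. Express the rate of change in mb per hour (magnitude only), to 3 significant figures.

0.880 mb per hour

0.026 inHg / 1 h × 33.8639 mb/inHg = 0.880 mb/h.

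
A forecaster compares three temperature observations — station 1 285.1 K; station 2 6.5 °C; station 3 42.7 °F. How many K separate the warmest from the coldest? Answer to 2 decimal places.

6.01 K

station 1: 285.1 K = 11.950 °C.
station 3: 42.7 °F = 5.944 °C.
Spread: 11.950 − 5.944 = 6.006 °C.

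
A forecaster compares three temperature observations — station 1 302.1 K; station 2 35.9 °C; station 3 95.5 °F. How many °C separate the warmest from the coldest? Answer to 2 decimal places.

6.95 °C

station 1: 302.1 K = 28.950 °C.
station 3: 95.5 °F = 35.278 °C.
Spread: 35.900 − 28.950 = 6.950 °C.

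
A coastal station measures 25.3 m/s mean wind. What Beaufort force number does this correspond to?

Beaufort force 10

25.3 m/s lies in the Beaufort 10 band (storm, 24.5–28.4 m/s).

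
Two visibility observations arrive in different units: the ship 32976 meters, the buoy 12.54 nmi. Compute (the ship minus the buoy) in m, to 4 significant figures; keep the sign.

9752 m

the buoy: 12.54 nmi = 23224.08 m.
Difference: 32976.00 − 23224.08 = 9752 m.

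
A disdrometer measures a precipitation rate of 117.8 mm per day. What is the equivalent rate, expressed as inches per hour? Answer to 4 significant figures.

0.1932 in/hour

117.8 mm/day × 0.0393701 in/mm × 0.0416667 day/hour = 0.1932 in/hour.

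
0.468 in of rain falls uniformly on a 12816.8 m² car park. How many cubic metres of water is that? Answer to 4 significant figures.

Depth: 0.468 in × 25.4 = 11.8872 mm.
1 mm over 1 m² is 1 L, so volume = 11.8872 × 12816.8 = 152355.86 L = 152.4 m³.

152.4 cubic metres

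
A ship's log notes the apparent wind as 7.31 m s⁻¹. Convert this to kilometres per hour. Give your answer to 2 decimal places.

26.32 km/h

1 m/s = 3.6 km/h, so 7.31 × 3.6 = 26.32 km/h.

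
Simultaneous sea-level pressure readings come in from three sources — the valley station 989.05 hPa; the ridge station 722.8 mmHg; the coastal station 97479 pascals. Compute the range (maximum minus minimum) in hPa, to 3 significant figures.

the ridge station: 722.8 mmHg = 963.654 hPa.
the coastal station: 97479 Pa = 974.790 hPa.
Spread: 989.050 − 963.654 = 25.4 hPa.

25.4 hPa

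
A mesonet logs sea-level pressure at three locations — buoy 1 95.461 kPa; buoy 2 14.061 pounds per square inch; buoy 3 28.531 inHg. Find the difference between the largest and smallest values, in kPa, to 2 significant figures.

1.5 kPa

buoy 2: 14.061 psi = 96.947 kPa.
buoy 3: 28.531 inHg = 96.617 kPa.
Spread: 96.947 − 95.461 = 1.5 kPa.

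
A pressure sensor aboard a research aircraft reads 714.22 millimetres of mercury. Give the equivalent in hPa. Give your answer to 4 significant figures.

1 mmHg = 1.33322 hPa, so 714.22 × 1.33322 = 952.2 hPa.

952.2 hPa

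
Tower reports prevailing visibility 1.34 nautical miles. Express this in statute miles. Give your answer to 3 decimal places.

1.542 SM

1 nmi = 1.15078 SM, so 1.34 × 1.15078 = 1.542 SM.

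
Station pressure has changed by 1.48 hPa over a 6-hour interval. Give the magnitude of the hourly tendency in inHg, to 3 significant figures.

0.00728 inHg per hour

1.48 hPa / 6 h × 0.02953 inHg/hPa = 0.00728 inHg/h.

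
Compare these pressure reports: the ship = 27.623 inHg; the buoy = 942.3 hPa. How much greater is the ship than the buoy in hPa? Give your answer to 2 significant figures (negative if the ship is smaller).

-6.9 hPa

the ship: 27.623 inHg = 935.422 hPa.
Difference: 935.422 − 942.300 = -6.9 hPa.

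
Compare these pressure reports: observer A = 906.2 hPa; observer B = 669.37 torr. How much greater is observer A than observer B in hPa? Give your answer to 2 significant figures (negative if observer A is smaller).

observer B: 669.37 mmHg = 892.42 hPa.
Difference: 906.20 − 892.42 = 14 hPa.

14 hPa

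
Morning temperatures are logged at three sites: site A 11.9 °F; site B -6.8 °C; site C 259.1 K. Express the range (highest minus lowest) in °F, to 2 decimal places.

13.05 °F

site A: 11.9 °F = -11.167 °C.
site C: 259.1 K = -14.050 °C.
Spread: (-6.800) − (-14.050) = 7.250 °C = 13.05 °F.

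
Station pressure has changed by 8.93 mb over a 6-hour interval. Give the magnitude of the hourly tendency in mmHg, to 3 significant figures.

1.12 mmHg per hour

8.93 mb / 6 h × 0.750062 mmHg/mb = 1.12 mmHg/h.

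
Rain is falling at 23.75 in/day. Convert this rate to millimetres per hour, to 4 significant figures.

25.14 mm/hour

23.75 in/day × 25.4 mm/in × 0.0416667 day/hour = 25.14 mm/hour.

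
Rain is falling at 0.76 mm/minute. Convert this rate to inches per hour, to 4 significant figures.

0.76 mm/minute × 0.0393701 in/mm × 60 minute/hour = 1.795 in/hour.

1.795 in/hour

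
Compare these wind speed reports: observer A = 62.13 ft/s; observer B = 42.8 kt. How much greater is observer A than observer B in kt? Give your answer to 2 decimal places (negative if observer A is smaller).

observer A: 62.13 ft/s = 36.8110 kt.
Difference: 36.8110 − 42.8000 = -5.99 kt.

-5.99 kt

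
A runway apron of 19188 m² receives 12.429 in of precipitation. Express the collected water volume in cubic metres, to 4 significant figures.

6058 cubic metres

Depth: 12.429 in × 25.4 = 315.6966 mm.
1 mm over 1 m² is 1 L, so volume = 315.6966 × 19188 = 6057586.4 L = 6058 m³.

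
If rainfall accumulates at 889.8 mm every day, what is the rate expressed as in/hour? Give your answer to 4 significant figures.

1.460 in/hour

889.8 mm/day × 0.0393701 in/mm × 0.0416667 day/hour = 1.460 in/hour.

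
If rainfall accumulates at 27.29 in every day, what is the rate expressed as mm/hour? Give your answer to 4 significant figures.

28.88 mm/hour

27.29 in/day × 25.4 mm/in × 0.0416667 day/hour = 28.88 mm/hour.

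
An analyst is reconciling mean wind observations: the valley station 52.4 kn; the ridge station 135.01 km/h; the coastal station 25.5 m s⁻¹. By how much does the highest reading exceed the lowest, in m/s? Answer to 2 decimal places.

12.00 m/s

the valley station: 52.4 kt = 26.9569 m/s.
the ridge station: 135.01 km/h = 37.5028 m/s.
Spread: 37.5028 − 25.5000 = 12.00 m/s.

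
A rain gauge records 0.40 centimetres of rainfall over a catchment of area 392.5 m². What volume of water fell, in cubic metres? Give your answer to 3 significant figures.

Depth: 0.40 cm × 10 = 4 mm.
1 mm over 1 m² is 1 L, so volume = 4 × 392.5 = 1570 L = 1.57 m³.

1.57 cubic metres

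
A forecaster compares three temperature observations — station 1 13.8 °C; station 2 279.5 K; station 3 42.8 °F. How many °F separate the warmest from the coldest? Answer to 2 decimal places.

station 2: 279.5 K = 6.350 °C.
station 3: 42.8 °F = 6.000 °C.
Spread: 13.800 − 6.000 = 7.800 °C = 14.04 °F.

14.04 °F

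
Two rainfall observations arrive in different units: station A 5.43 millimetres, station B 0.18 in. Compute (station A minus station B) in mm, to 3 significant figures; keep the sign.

0.858 mm

station B: 0.18 in = 4.57200 mm.
Difference: 5.43000 − 4.57200 = 0.858 mm.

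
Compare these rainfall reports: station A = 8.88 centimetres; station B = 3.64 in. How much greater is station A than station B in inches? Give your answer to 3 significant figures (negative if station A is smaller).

station A: 8.88 cm = 3.49606 in.
Difference: 3.49606 − 3.64000 = -0.144 in.

-0.144 in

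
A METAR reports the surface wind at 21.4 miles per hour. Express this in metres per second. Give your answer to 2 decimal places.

9.57 m/s

1 mph = 0.44704 m/s, so 21.4 × 0.44704 = 9.57 m/s.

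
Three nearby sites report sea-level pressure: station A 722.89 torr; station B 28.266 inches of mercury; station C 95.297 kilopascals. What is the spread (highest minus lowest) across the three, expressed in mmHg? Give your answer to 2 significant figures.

station B: 28.266 inHg = 717.956 mmHg.
station C: 95.297 kPa = 714.786 mmHg.
Spread: 722.890 − 714.786 = 8.1 mmHg.

8.1 mmHg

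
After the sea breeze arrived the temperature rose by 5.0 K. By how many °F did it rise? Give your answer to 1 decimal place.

A change of 1 °C equals a change of 1.8 °F: Δ°F = 5.0 × 1.8 = 9.0 °F.

9.0 °F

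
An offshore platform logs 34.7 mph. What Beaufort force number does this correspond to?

34.7 mph = 15.5 m/s, which is Beaufort 7 (near gale, 13.9–17.1 m/s).

Beaufort force 7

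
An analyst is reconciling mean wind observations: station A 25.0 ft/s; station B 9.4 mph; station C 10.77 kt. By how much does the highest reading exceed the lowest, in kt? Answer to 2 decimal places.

6.64 kt

station A: 25.0 ft/s = 14.8121 kt.
station B: 9.4 mph = 8.1684 kt.
Spread: 14.8121 − 8.1684 = 6.64 kt.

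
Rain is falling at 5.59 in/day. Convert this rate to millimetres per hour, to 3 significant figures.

5.92 mm/hour

5.59 in/day × 25.4 mm/in × 0.0416667 day/hour = 5.92 mm/hour.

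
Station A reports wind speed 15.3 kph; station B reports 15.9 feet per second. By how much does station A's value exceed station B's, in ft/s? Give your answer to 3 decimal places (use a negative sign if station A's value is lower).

station A: 15.3 km/h = 13.94357 ft/s.
Difference: 13.94357 − 15.90000 = -1.956 ft/s.

-1.956 ft/s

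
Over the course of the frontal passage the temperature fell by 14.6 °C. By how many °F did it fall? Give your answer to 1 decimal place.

26.3 °F

For a temperature change the 32° offset cancels: Δ°F = 14.6 × 1.8 = 26.3 °F.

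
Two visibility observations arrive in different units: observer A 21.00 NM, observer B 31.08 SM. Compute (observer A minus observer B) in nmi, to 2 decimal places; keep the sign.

-6.01 nmi

observer B: 31.08 SM = 27.0078 nmi.
Difference: 21.0000 − 27.0078 = -6.01 nmi.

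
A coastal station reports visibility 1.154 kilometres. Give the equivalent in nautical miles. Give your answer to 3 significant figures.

0.623 nmi

1 km = 0.539957 nmi, so 1.154 × 0.539957 = 0.623 nmi.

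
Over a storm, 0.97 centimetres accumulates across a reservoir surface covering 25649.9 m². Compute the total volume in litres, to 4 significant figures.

248800 litres

Depth: 0.97 cm × 10 = 9.7 mm.
1 mm over 1 m² is 1 L, so volume = 9.7 × 25649.9 = 248804.03 L ≈ 248800 L.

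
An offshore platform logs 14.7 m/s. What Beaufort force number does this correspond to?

14.7 m/s lies in the Beaufort 7 band (near gale, 13.9–17.1 m/s).

Beaufort force 7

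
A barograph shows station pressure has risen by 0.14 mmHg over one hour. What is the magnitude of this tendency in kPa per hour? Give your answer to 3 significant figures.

0.14 mmHg / 1 h × 0.133322 kPa/mmHg = 0.0187 kPa/h.

0.0187 kPa per hour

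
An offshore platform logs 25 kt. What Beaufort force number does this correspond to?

25 kt lies in the Beaufort 6 band (strong breeze, 22–27 kt).

Beaufort force 6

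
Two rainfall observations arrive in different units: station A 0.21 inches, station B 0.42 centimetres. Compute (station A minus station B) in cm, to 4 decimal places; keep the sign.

0.1134 cm

station A: 0.21 in = 0.533400 cm.
Difference: 0.533400 − 0.420000 = 0.1134 cm.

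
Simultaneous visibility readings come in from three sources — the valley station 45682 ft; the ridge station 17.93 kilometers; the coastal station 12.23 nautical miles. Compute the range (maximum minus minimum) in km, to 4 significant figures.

the valley station: 45682 ft = 13.92387 km.
the coastal station: 12.23 nmi = 22.64996 km.
Spread: 22.64996 − 13.92387 = 8.726 km.

8.726 km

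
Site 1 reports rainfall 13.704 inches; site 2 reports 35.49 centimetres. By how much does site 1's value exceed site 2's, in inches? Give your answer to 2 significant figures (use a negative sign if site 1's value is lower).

site 2: 35.49 cm = 13.9724 in.
Difference: 13.7040 − 13.9724 = -0.27 in.

-0.27 in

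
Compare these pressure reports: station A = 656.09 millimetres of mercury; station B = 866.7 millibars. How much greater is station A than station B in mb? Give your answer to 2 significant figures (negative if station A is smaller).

8.0 mb

station A: 656.09 mmHg = 874.715 mb.
Difference: 874.715 − 866.700 = 8.0 mb.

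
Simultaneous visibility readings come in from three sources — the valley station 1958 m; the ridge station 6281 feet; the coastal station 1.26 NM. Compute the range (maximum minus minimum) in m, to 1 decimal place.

419.1 m

the ridge station: 6281 ft = 1914.449 m.
the coastal station: 1.26 nmi = 2333.520 m.
Spread: 2333.520 − 1914.449 = 419.1 m.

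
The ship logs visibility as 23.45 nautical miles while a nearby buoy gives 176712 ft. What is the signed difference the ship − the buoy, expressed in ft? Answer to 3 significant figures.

-34200 ft

the ship: 23.45 nmi = 142484.91 ft.
Difference: 142484.91 − 176712.00 = -34200 ft.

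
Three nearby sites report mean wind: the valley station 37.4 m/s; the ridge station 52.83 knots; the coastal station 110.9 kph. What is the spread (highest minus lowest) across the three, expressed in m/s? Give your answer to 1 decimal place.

10.2 m/s

the ridge station: 52.83 kt = 27.178 m/s.
the coastal station: 110.9 km/h = 30.806 m/s.
Spread: 37.400 − 27.178 = 10.2 m/s.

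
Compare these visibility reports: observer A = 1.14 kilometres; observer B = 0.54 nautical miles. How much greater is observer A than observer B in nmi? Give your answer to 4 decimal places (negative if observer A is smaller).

observer A: 1.14 km = 0.615551 nmi.
Difference: 0.615551 − 0.540000 = 0.0756 nmi.

0.0756 nmi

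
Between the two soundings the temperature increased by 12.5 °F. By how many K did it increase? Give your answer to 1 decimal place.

6.9 K

A change of 1 °C equals a change of 1.8 °F: ΔK = 12.5 × 0.5556 = 6.9 K.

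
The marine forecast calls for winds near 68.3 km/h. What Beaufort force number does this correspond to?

Beaufort force 8

68.3 km/h = 19.0 m/s, which is Beaufort 8 (gale, 17.2–20.7 m/s).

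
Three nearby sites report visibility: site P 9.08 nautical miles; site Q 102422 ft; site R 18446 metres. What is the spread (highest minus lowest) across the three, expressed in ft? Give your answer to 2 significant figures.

47000 ft

site P: 9.08 nmi = 55171.13 ft.
site R: 18446 m = 60518.37 ft.
Spread: 102422.00 − 55171.13 = 47000 ft.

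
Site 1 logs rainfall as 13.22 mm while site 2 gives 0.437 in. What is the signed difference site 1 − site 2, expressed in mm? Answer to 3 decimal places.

2.120 mm

site 2: 0.437 in = 11.09980 mm.
Difference: 13.22000 − 11.09980 = 2.120 mm.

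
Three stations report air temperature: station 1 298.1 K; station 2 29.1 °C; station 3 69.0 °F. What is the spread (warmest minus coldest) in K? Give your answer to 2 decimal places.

8.54 K

station 1: 298.1 K = 24.950 °C.
station 3: 69.0 °F = 20.556 °C.
Spread: 29.100 − 20.556 = 8.544 °C.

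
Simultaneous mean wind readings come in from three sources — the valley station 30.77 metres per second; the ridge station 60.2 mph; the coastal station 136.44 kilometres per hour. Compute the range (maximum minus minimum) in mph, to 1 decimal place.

24.6 mph

the valley station: 30.77 m/s = 68.831 mph.
the coastal station: 136.44 km/h = 84.780 mph.
Spread: 84.780 − 60.200 = 24.6 mph.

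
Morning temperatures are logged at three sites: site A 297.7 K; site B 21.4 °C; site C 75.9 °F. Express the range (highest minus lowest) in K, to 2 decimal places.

site A: 297.7 K = 24.550 °C.
site C: 75.9 °F = 24.389 °C.
Spread: 24.550 − 21.400 = 3.150 °C.

3.15 K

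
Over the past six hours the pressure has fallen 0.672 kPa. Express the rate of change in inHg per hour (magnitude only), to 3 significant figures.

0.672 kPa / 6 h × 0.2953 inHg/kPa = 0.0331 inHg/h.

0.0331 inHg per hour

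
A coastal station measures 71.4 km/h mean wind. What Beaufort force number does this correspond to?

71.4 km/h = 19.8 m/s, which is Beaufort 8 (gale, 17.2–20.7 m/s).

Beaufort force 8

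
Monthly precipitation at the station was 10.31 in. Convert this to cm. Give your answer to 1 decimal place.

26.2 cm

1 in = 2.54 cm, so 10.31 × 2.54 = 26.2 cm.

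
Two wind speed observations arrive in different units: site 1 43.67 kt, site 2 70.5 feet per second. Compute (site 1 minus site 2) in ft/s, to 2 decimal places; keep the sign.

3.21 ft/s

site 1: 43.67 kt = 73.7067 ft/s.
Difference: 73.7067 − 70.5000 = 3.21 ft/s.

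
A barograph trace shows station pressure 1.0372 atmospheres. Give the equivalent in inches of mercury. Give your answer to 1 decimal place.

1 atm = 29.9213 inHg, so 1.0372 × 29.9213 = 31.0 inHg.

31.0 inHg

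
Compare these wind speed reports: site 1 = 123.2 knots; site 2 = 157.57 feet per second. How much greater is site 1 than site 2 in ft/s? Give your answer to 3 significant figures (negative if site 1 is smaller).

50.4 ft/s

site 1: 123.2 kt = 207.938 ft/s.
Difference: 207.938 − 157.570 = 50.4 ft/s.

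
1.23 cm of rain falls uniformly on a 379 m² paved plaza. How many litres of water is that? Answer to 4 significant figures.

Depth: 1.23 cm × 10 = 12.3 mm.
1 mm over 1 m² is 1 L, so volume = 12.3 × 379 = 4661.7 L ≈ 4662 L.

4662 litres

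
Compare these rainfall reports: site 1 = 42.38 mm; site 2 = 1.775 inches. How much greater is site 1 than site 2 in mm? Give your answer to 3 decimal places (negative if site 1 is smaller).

-2.705 mm

site 2: 1.775 in = 45.08500 mm.
Difference: 42.38000 − 45.08500 = -2.705 mm.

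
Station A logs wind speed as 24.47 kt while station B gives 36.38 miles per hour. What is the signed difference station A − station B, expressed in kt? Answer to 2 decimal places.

-7.14 kt

station B: 36.38 mph = 31.6134 kt.
Difference: 24.4700 − 31.6134 = -7.14 kt.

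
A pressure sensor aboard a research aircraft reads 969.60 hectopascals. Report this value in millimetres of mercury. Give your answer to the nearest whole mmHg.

1 hPa = 0.750062 mmHg, so 969.60 × 0.750062 = 727 mmHg.

727 mmHg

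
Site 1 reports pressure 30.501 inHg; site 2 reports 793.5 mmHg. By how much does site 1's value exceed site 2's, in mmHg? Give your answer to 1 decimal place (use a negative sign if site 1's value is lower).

-18.8 mmHg

site 1: 30.501 inHg = 774.725 mmHg.
Difference: 774.725 − 793.500 = -18.8 mmHg.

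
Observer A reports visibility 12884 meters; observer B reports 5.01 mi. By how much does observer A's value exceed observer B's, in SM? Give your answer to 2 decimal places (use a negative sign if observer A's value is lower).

3.00 SM

observer A: 12884 m = 8.0057 SM.
Difference: 8.0057 − 5.0100 = 3.00 SM.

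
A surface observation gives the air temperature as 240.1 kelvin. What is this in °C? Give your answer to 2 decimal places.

°C = 240.1 − 273.15 = -33.05 °C.

-33.05 °C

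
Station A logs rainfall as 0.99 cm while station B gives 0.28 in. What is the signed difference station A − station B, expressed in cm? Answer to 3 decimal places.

station B: 0.28 in = 0.71120 cm.
Difference: 0.99000 − 0.71120 = 0.279 cm.

0.279 cm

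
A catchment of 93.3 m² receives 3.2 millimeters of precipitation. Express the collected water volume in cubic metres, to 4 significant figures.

0.2986 cubic metres

1 mm over 1 m² is 1 L, so volume = 3.2 × 93.3 = 298.56 L = 0.2986 m³.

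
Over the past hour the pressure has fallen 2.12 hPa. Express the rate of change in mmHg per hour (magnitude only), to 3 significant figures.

2.12 hPa / 1 h × 0.750062 mmHg/hPa = 1.59 mmHg/h.

1.59 mmHg per hour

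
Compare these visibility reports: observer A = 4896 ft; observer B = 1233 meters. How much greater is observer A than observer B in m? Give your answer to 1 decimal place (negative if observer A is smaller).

observer A: 4896 ft = 1492.301 m.
Difference: 1492.301 − 1233.000 = 259.3 m.

259.3 m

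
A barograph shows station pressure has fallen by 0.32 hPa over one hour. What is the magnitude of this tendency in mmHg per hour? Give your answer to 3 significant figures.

0.240 mmHg per hour

0.32 hPa / 1 h × 0.750062 mmHg/hPa = 0.240 mmHg/h.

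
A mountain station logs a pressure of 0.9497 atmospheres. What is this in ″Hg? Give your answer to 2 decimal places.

1 atm = 29.9213 inHg, so 0.9497 × 29.9213 = 28.42 inHg.

28.42 inHg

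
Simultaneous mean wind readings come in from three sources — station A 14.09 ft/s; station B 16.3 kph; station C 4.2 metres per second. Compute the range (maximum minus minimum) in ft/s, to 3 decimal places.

1.075 ft/s

station B: 16.3 km/h = 14.85491 ft/s.
station C: 4.2 m/s = 13.77953 ft/s.
Spread: 14.85491 − 13.77953 = 1.075 ft/s.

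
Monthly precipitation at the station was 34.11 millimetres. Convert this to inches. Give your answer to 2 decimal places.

1.34 in

1 mm = 0.0393701 in, so 34.11 × 0.0393701 = 1.34 in.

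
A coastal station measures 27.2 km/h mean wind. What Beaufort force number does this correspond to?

27.2 km/h = 7.6 m/s, which is Beaufort 4 (moderate breeze, 5.5–7.9 m/s).

Beaufort force 4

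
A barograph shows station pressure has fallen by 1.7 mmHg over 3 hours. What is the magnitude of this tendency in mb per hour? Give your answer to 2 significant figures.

0.76 mb per hour

1.7 mmHg / 3 h × 1.33322 mb/mmHg = 0.76 mb/h.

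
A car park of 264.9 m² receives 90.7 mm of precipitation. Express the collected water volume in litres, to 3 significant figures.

1 mm over 1 m² is 1 L, so volume = 90.7 × 264.9 = 24026.43 L ≈ 24000 L.

24000 litres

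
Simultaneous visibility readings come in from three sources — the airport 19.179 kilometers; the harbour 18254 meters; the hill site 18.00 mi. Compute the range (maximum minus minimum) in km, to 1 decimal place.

10.7 km

the harbour: 18254 m = 18.254 km.
the hill site: 18.00 SM = 28.968 km.
Spread: 28.968 − 18.254 = 10.7 km.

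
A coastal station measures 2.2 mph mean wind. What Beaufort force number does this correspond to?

Beaufort force 1

2.2 mph = 1.0 m/s, which is Beaufort 1 (light air, 0.3–1.5 m/s).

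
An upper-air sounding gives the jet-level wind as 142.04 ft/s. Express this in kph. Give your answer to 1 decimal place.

1 ft/s = 1.09728 km/h, so 142.04 × 1.09728 = 155.9 km/h.

155.9 km/h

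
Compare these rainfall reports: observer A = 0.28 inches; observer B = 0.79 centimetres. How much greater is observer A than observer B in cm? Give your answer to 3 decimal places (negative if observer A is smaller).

observer A: 0.28 in = 0.71120 cm.
Difference: 0.71120 − 0.79000 = -0.079 cm.

-0.079 cm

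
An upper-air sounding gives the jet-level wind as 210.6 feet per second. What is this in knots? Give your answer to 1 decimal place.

124.8 kt

1 ft/s = 0.592484 kt, so 210.6 × 0.592484 = 124.8 kt.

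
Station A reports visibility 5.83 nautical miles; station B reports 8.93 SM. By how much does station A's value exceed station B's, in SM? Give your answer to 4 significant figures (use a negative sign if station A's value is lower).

-2.221 SM

station A: 5.83 nmi = 6.70904 SM.
Difference: 6.70904 − 8.93000 = -2.221 SM.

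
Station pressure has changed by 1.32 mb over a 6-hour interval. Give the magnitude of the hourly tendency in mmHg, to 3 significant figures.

0.165 mmHg per hour

1.32 mb / 6 h × 0.750062 mmHg/mb = 0.165 mmHg/h.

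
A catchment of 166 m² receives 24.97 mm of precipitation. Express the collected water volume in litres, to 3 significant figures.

4150 litres

1 mm over 1 m² is 1 L, so volume = 24.97 × 166 = 4145.02 L ≈ 4150 L.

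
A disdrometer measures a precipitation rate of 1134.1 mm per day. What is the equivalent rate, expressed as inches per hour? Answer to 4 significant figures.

1.860 in/hour

1134.1 mm/day × 0.0393701 in/mm × 0.0416667 day/hour = 1.860 in/hour.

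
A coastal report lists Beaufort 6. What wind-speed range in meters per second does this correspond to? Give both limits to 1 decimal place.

Beaufort 6 (strong breeze) spans 10.8–13.8 m/s.

10.8 to 13.8 m/s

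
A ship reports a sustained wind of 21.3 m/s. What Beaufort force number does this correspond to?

21.3 m/s lies in the Beaufort 9 band (strong gale, 20.8–24.4 m/s).

Beaufort force 9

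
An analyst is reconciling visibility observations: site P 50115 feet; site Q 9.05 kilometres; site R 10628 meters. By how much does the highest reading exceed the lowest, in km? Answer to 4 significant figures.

6.225 km

site P: 50115 ft = 15.27505 km.
site R: 10628 m = 10.62800 km.
Spread: 15.27505 − 9.05000 = 6.225 km.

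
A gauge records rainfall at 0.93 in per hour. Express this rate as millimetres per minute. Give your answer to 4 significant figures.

0.93 in/hour × 25.4 mm/in × 0.0166667 hour/minute = 0.3937 mm/minute.

0.3937 mm/minute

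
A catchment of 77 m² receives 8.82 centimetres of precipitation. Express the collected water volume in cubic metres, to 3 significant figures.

6.79 cubic metres

Depth: 8.82 cm × 10 = 88.2 mm.
1 mm over 1 m² is 1 L, so volume = 88.2 × 77 = 6791.4 L = 6.79 m³.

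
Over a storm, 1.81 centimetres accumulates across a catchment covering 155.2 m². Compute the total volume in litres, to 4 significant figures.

2809 litres

Depth: 1.81 cm × 10 = 18.1 mm.
1 mm over 1 m² is 1 L, so volume = 18.1 × 155.2 = 2809.12 L ≈ 2809 L.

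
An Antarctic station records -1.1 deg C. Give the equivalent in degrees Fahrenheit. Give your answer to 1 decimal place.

30.0 °F

°F = °C × 9/5 + 32 = -1.1 × 1.8 + 32 = 30.0 °F.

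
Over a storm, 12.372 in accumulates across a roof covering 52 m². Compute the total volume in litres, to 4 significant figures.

16340 litres

Depth: 12.372 in × 25.4 = 314.2488 mm.
1 mm over 1 m² is 1 L, so volume = 314.2488 × 52 = 16340.938 L ≈ 16340 L.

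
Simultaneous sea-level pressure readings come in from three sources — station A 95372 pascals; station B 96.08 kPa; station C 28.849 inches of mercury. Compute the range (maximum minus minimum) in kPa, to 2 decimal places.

station A: 95372 Pa = 95.3720 kPa.
station C: 28.849 inHg = 97.6939 kPa.
Spread: 97.6939 − 95.3720 = 2.32 kPa.

2.32 kPa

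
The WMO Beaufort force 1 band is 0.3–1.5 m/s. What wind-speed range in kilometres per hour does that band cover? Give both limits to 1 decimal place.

1.1 to 5.4 km/h

0.3–1.5 m/s × 3.6 = 1.1–5.4 km/h.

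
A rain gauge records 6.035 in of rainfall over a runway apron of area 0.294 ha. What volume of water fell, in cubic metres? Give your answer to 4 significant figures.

Depth: 6.035 in × 25.4 = 153.289 mm.
Area: 0.294 ha = 2940 m².
1 mm over 1 m² is 1 L, so volume = 153.289 × 2940 = 450669.66 L = 450.7 m³.

450.7 cubic metres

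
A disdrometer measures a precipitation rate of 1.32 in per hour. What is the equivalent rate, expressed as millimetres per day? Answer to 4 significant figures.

804.7 mm/day

1.32 in/hour × 25.4 mm/in × 24 hour/day = 804.7 mm/day.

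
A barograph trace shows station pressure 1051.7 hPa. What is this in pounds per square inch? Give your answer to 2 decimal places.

15.25 psi

1 hPa = 0.0145038 psi, so 1051.7 × 0.0145038 = 15.25 psi.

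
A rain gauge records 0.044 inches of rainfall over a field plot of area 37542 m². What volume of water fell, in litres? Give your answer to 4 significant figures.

Depth: 0.044 in × 25.4 = 1.1176 mm.
1 mm over 1 m² is 1 L, so volume = 1.1176 × 37542 = 41956.939 L ≈ 41960 L.

41960 litres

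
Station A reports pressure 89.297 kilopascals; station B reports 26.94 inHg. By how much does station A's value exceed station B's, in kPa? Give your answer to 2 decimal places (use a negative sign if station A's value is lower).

station B: 26.94 inHg = 91.2293 kPa.
Difference: 89.2970 − 91.2293 = -1.93 kPa.

-1.93 kPa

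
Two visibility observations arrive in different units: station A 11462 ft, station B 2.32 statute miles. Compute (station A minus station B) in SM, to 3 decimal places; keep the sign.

-0.149 SM

station A: 11462 ft = 2.17083 SM.
Difference: 2.17083 − 2.32000 = -0.149 SM.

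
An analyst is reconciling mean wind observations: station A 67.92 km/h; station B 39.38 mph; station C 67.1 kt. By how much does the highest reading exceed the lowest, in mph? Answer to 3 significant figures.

station A: 67.92 km/h = 42.204 mph.
station C: 67.1 kt = 77.217 mph.
Spread: 77.217 − 39.380 = 37.8 mph.

37.8 mph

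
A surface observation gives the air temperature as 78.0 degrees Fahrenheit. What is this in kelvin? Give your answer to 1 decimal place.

First to °C: 25.56 °C.
Then to K: 298.7 K.

298.7 K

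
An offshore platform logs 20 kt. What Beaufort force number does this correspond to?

20 kt lies in the Beaufort 5 band (fresh breeze, 17–21 kt).

Beaufort force 5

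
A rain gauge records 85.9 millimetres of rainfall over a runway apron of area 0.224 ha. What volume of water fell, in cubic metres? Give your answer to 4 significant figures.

192.4 cubic metres

Area: 0.224 ha = 2240 m².
1 mm over 1 m² is 1 L, so volume = 85.9 × 2240 = 192416 L = 192.4 m³.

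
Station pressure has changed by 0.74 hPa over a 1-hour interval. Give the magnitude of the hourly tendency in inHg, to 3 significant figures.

0.0219 inHg per hour

0.74 hPa / 1 h × 0.02953 inHg/hPa = 0.0219 inHg/h.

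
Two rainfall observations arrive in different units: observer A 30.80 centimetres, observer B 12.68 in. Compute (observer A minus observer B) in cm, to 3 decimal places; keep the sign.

observer B: 12.68 in = 32.20720 cm.
Difference: 30.80000 − 32.20720 = -1.407 cm.

-1.407 cm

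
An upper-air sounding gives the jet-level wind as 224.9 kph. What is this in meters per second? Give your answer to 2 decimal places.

62.47 m/s

1 km/h = 0.277778 m/s, so 224.9 × 0.277778 = 62.47 m/s.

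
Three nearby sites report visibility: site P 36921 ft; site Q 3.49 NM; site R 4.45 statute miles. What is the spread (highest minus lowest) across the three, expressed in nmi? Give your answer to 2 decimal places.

site P: 36921 ft = 6.0764 nmi.
site R: 4.45 SM = 3.8669 nmi.
Spread: 6.0764 − 3.4900 = 2.59 nmi.

2.59 nmi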